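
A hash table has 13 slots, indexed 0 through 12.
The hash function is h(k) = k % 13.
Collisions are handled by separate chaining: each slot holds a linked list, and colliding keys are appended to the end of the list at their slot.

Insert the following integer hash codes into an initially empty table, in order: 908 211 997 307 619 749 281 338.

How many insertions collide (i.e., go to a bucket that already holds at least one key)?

908 → bucket 11
211 → bucket 3
997 → bucket 9
307 → bucket 8
619 → bucket 8 (collision)
749 → bucket 8 (collision)
281 → bucket 8 (collision)
338 → bucket 0
Final buckets:
0: 338
1: .
2: .
3: 211
4: .
5: .
6: .
7: .
8: 307 -> 619 -> 749 -> 281
9: 997
10: .
11: 908
12: .

3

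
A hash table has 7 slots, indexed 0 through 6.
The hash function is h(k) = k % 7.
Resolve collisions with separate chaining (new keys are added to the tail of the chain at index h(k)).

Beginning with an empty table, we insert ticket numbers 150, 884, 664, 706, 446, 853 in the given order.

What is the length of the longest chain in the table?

3

150 → bucket 3
884 → bucket 2
664 → bucket 6
706 → bucket 6 (collision)
446 → bucket 5
853 → bucket 6 (collision)
Final buckets:
0: .
1: .
2: 884
3: 150
4: .
5: 446
6: 664 -> 706 -> 853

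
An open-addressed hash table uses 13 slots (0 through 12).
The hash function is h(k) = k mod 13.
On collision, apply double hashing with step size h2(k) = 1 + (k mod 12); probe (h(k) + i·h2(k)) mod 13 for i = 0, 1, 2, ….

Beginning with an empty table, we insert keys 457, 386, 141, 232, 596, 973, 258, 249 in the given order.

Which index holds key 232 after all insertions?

457 hashes to 2; slot 2 is free -> place at 2.
386 hashes to 9; slot 9 is free -> place at 9.
141 hashes to 11; slot 11 is free -> place at 11.
232 hashes to 11, h2=5; 11 taken -> place at 3.
596 hashes to 11, h2=9; 11 taken -> place at 7.
973 hashes to 11, h2=2; 11 taken -> place at 0.
258 hashes to 11, h2=7; 11 taken -> place at 5.
249 hashes to 2, h2=10; 2 taken -> place at 12.
Table: [973, _, 457, 232, _, 258, _, 596, _, 386, _, 141, 249]

3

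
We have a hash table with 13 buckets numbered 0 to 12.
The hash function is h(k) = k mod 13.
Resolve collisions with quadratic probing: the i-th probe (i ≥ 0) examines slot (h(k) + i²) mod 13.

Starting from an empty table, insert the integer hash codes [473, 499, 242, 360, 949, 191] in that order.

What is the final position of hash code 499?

6

473: h=5 → slot 5
499: h=5, probe 5,6 → slot 6
242: h=8 → slot 8
360: h=9 → slot 9
949: h=0 → slot 0
191: h=9, probe 9,10 → slot 10
Table: [949, —, —, —, —, 473, 499, —, 242, 360, 191, —, —]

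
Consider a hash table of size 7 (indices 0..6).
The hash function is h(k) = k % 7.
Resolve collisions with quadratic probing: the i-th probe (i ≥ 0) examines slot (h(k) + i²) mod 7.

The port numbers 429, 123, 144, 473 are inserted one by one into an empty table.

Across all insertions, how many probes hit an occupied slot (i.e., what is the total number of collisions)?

3

429 hashes to 2; slot 2 is free → place at 2.
123 hashes to 4; slot 4 is free → place at 4.
144 hashes to 4; 4 taken → place at 5.
473 hashes to 4; 4,5 taken → place at 1.
Table: [∅, 473, 429, ∅, 123, 144, ∅]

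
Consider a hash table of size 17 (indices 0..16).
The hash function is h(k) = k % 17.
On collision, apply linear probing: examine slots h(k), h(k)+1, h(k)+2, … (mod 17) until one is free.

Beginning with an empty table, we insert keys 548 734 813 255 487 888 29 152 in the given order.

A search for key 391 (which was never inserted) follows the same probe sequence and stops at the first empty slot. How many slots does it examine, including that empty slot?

2

548: h=4 => slot 4
734: h=3 => slot 3
813: h=14 => slot 14
255: h=0 => slot 0
487: h=11 => slot 11
888: h=4, probe 4,5 => slot 5
29: h=12 => slot 12
152: h=16 => slot 16
Table: [255, _, _, 734, 548, 888, _, _, _, _, _, 487, 29, _, 813, _, 152]
Lookup 391: h=0, probe 0,1 → slot 1 empty, not found.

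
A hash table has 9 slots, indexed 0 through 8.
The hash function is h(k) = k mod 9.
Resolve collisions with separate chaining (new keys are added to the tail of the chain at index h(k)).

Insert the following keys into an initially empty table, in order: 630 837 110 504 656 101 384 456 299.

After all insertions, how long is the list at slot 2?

3

Insert 630: h=0, bucket 0 empty -> new chain.
Insert 837: h=0, bucket 0 nonempty -> append to chain.
Insert 110: h=2, bucket 2 empty -> new chain.
Insert 504: h=0, bucket 0 nonempty -> append to chain.
Insert 656: h=8, bucket 8 empty -> new chain.
Insert 101: h=2, bucket 2 nonempty -> append to chain.
Insert 384: h=6, bucket 6 empty -> new chain.
Insert 456: h=6, bucket 6 nonempty -> append to chain.
Insert 299: h=2, bucket 2 nonempty -> append to chain.
Final buckets:
0: 630 -> 837 -> 504
1: —
2: 110 -> 101 -> 299
3: —
4: —
5: —
6: 384 -> 456
7: —
8: 656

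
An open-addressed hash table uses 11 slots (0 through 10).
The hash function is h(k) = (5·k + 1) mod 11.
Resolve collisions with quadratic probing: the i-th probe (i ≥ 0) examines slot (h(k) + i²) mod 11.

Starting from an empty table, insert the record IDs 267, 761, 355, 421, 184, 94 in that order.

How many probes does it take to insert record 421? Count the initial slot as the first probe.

3

267: h=5 → slot 5
761: h=0 → slot 0
355: h=5, probe 5,6 → slot 6
421: h=5, probe 5,6,9 → slot 9
184: h=8 → slot 8
94: h=9, probe 9,10 → slot 10
Table: [761, —, —, —, —, 267, 355, —, 184, 421, 94]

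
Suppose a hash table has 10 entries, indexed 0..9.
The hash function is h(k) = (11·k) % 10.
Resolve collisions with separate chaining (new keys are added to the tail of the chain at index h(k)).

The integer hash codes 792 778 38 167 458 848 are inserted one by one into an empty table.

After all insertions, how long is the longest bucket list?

4

792 -> bucket 2
778 -> bucket 8
38 -> bucket 8 (collision)
167 -> bucket 7
458 -> bucket 8 (collision)
848 -> bucket 8 (collision)
Final buckets:
0: .
1: .
2: 792
3: .
4: .
5: .
6: .
7: 167
8: 778 -> 38 -> 458 -> 848
9: .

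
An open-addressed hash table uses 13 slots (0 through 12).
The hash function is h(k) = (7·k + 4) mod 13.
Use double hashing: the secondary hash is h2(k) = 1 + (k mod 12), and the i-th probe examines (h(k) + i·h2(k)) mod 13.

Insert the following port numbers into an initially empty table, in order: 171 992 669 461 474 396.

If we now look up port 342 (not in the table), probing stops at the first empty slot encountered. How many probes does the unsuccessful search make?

6

171: h=5 -> slot 5
992: h=6 -> slot 6
669: h=7 -> slot 7
461: h=7, h2=6, probe 7,0 -> slot 0
474: h=7, h2=7, probe 7,1 -> slot 1
396: h=7, h2=1, probe 7,8 -> slot 8
Table: [461, 474, —, —, —, 171, 992, 669, 396, —, —, —, —]
Lookup 342: h=6, h2=7, probe 6,0,7,1,8,2 → slot 2 empty, not found.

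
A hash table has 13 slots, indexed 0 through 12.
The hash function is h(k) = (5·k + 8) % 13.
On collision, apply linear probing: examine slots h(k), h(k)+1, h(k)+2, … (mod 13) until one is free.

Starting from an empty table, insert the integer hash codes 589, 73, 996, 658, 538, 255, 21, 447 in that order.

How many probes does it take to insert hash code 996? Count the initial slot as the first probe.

Insert 589: h=2, slot 2 empty → index 2.
Insert 73: h=9, slot 9 empty → index 9.
Insert 996: h=9, slot 9 occupied → index 10.
Insert 658: h=9, slots 9,10 occupied → index 11.
Insert 538: h=7, slot 7 empty → index 7.
Insert 255: h=9, slots 9,10,11 occupied → index 12.
Insert 21: h=9, slots 9,10,11,12 occupied → index 0.
Insert 447: h=7, slot 7 occupied → index 8.
Table: [21, ., 589, ., ., ., ., 538, 447, 73, 996, 658, 255]

2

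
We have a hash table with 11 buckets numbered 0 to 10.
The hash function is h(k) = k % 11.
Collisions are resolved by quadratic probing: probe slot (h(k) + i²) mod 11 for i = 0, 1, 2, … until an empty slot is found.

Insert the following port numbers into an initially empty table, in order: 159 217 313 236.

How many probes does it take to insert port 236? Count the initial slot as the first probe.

159: h=5 → slot 5
217: h=8 → slot 8
313: h=5, probe 5,6 → slot 6
236: h=5, probe 5,6,9 → slot 9
Table: [., ., ., ., ., 159, 313, ., 217, 236, .]

3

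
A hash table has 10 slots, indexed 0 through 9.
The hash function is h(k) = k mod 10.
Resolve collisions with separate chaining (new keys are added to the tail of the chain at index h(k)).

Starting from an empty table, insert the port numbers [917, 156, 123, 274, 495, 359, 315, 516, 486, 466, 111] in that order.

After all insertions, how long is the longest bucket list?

Insert 917: h=7, bucket 7 empty -> new chain.
Insert 156: h=6, bucket 6 empty -> new chain.
Insert 123: h=3, bucket 3 empty -> new chain.
Insert 274: h=4, bucket 4 empty -> new chain.
Insert 495: h=5, bucket 5 empty -> new chain.
Insert 359: h=9, bucket 9 empty -> new chain.
Insert 315: h=5, bucket 5 nonempty -> append to chain.
Insert 516: h=6, bucket 6 nonempty -> append to chain.
Insert 486: h=6, bucket 6 nonempty -> append to chain.
Insert 466: h=6, bucket 6 nonempty -> append to chain.
Insert 111: h=1, bucket 1 empty -> new chain.
Final buckets:
0: _
1: 111
2: _
3: 123
4: 274
5: 495 -> 315
6: 156 -> 516 -> 486 -> 466
7: 917
8: _
9: 359

4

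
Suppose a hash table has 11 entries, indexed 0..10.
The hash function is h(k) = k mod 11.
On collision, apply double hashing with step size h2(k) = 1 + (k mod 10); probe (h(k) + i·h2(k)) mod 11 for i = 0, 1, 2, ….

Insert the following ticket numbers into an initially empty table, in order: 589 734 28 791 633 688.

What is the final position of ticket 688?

589: h=6 → slot 6
734: h=8 → slot 8
28: h=6, h2=9, probe 6,4 → slot 4
791: h=10 → slot 10
633: h=6, h2=4, probe 6,10,3 → slot 3
688: h=6, h2=9, probe 6,4,2 → slot 2
Table: [_, _, 688, 633, 28, _, 589, _, 734, _, 791]

2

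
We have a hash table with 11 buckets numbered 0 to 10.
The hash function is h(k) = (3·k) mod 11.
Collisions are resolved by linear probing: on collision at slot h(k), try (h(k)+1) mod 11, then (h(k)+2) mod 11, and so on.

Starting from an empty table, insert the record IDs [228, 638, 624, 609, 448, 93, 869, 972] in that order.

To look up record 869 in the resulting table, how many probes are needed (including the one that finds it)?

7

Insert 228: h=2, slot 2 empty → index 2.
Insert 638: h=0, slot 0 empty → index 0.
Insert 624: h=2, slot 2 occupied → index 3.
Insert 609: h=1, slot 1 empty → index 1.
Insert 448: h=2, slots 2,3 occupied → index 4.
Insert 93: h=4, slot 4 occupied → index 5.
Insert 869: h=0, slots 0,1,2,3,4,5 occupied → index 6.
Insert 972: h=1, slots 1,2,3,4,5,6 occupied → index 7.
Table: [638, 609, 228, 624, 448, 93, 869, 972, ∅, ∅, ∅]
Lookup 869: h=0, probe 0,1,2,3,4,5,6 → found at 6.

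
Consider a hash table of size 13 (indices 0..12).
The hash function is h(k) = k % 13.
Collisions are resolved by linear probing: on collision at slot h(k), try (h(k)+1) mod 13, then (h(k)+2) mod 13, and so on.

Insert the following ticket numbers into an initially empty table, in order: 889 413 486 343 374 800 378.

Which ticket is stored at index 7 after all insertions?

889 hashes to 5; slot 5 is free → place at 5.
413 hashes to 10; slot 10 is free → place at 10.
486 hashes to 5; 5 taken → place at 6.
343 hashes to 5; 5,6 taken → place at 7.
374 hashes to 10; 10 taken → place at 11.
800 hashes to 7; 7 taken → place at 8.
378 hashes to 1; slot 1 is free → place at 1.
Table: [., 378, ., ., ., 889, 486, 343, 800, ., 413, 374, .]

343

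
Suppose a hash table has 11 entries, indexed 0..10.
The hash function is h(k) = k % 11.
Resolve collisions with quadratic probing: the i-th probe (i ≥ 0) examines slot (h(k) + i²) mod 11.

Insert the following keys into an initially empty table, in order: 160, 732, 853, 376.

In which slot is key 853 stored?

160: h=6 => slot 6
732: h=6, probe 6,7 => slot 7
853: h=6, probe 6,7,10 => slot 10
376: h=2 => slot 2
Table: [—, —, 376, —, —, —, 160, 732, —, —, 853]

10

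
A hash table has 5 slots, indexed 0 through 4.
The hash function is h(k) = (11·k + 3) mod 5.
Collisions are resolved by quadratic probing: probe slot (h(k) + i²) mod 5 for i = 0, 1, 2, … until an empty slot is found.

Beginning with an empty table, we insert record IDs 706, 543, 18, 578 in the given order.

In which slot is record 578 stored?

0

Insert 706: h=4, slot 4 empty → index 4.
Insert 543: h=1, slot 1 empty → index 1.
Insert 18: h=1, slot 1 occupied → index 2.
Insert 578: h=1, slots 1,2 occupied → index 0.
Table: [578, 543, 18, —, 706]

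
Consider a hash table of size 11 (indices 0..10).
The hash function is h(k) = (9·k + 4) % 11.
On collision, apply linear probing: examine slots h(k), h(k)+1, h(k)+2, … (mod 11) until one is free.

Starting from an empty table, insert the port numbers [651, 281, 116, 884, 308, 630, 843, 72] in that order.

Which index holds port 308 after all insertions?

5

651: h=0 => slot 0
281: h=3 => slot 3
116: h=3, probe 3,4 => slot 4
884: h=7 => slot 7
308: h=4, probe 4,5 => slot 5
630: h=9 => slot 9
843: h=1 => slot 1
72: h=3, probe 3,4,5,6 => slot 6
Table: [651, 843, ., 281, 116, 308, 72, 884, ., 630, .]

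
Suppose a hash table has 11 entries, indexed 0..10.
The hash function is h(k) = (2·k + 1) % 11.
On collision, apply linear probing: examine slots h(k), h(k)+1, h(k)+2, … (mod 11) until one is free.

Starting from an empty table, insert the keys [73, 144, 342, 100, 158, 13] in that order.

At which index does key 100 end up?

6

73: h=4 -> slot 4
144: h=3 -> slot 3
342: h=3, probe 3,4,5 -> slot 5
100: h=3, probe 3,4,5,6 -> slot 6
158: h=9 -> slot 9
13: h=5, probe 5,6,7 -> slot 7
Table: [∅, ∅, ∅, 144, 73, 342, 100, 13, ∅, 158, ∅]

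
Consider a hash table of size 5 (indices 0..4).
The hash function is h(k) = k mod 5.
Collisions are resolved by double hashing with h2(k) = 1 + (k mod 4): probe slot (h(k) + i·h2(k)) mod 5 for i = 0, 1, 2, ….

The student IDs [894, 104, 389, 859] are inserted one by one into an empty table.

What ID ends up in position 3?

859

894: h=4 → slot 4
104: h=4, h2=1, probe 4,0 → slot 0
389: h=4, h2=2, probe 4,1 → slot 1
859: h=4, h2=4, probe 4,3 → slot 3
Table: [104, 389, —, 859, 894]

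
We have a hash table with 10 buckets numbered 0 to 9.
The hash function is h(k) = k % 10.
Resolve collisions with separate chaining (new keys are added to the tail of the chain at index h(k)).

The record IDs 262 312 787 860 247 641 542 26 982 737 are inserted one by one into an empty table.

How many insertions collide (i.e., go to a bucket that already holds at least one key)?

Insert 262: h=2, bucket 2 empty -> new chain.
Insert 312: h=2, bucket 2 nonempty -> append to chain.
Insert 787: h=7, bucket 7 empty -> new chain.
Insert 860: h=0, bucket 0 empty -> new chain.
Insert 247: h=7, bucket 7 nonempty -> append to chain.
Insert 641: h=1, bucket 1 empty -> new chain.
Insert 542: h=2, bucket 2 nonempty -> append to chain.
Insert 26: h=6, bucket 6 empty -> new chain.
Insert 982: h=2, bucket 2 nonempty -> append to chain.
Insert 737: h=7, bucket 7 nonempty -> append to chain.
Final buckets:
0: 860
1: 641
2: 262 -> 312 -> 542 -> 982
3: —
4: —
5: —
6: 26
7: 787 -> 247 -> 737
8: —
9: —

5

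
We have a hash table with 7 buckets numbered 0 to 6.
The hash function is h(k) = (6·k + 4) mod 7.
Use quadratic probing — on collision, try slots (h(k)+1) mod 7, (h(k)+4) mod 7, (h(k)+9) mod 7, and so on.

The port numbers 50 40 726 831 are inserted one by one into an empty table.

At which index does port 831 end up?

Insert 50: h=3, slot 3 empty -> index 3.
Insert 40: h=6, slot 6 empty -> index 6.
Insert 726: h=6, slot 6 occupied -> index 0.
Insert 831: h=6, slots 6,0,3 occupied -> index 1.
Table: [726, 831, ∅, 50, ∅, ∅, 40]

1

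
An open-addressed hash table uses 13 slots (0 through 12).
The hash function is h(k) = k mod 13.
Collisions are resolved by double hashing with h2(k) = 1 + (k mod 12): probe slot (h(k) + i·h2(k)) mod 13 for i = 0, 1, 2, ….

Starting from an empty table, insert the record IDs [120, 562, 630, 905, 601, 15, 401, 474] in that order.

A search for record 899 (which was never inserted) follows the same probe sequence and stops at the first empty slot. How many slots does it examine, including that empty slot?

120 hashes to 3; slot 3 is free -> place at 3.
562 hashes to 3, h2=11; 3 taken -> place at 1.
630 hashes to 6; slot 6 is free -> place at 6.
905 hashes to 8; slot 8 is free -> place at 8.
601 hashes to 3, h2=2; 3 taken -> place at 5.
15 hashes to 2; slot 2 is free -> place at 2.
401 hashes to 11; slot 11 is free -> place at 11.
474 hashes to 6, h2=7; 6 taken -> place at 0.
Table: [474, 562, 15, 120, —, 601, 630, —, 905, —, —, 401, —]
Lookup 899: h=2, h2=12, probe 2,1,0,12 → slot 12 empty, not found.

4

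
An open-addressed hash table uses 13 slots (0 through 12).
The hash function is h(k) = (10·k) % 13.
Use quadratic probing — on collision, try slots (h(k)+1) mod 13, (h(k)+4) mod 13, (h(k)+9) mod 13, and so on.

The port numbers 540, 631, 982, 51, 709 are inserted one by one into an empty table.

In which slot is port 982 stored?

9

540 hashes to 5; slot 5 is free => place at 5.
631 hashes to 5; 5 taken => place at 6.
982 hashes to 5; 5,6 taken => place at 9.
51 hashes to 3; slot 3 is free => place at 3.
709 hashes to 5; 5,6,9 taken => place at 1.
Table: [-, 709, -, 51, -, 540, 631, -, -, 982, -, -, -]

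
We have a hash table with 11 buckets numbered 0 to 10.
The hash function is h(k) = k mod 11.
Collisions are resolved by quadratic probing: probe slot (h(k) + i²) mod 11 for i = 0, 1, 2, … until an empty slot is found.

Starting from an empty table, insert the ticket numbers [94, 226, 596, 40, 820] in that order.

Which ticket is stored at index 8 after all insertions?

Insert 94: h=6, slot 6 empty -> index 6.
Insert 226: h=6, slot 6 occupied -> index 7.
Insert 596: h=2, slot 2 empty -> index 2.
Insert 40: h=7, slot 7 occupied -> index 8.
Insert 820: h=6, slots 6,7 occupied -> index 10.
Table: [—, —, 596, —, —, —, 94, 226, 40, —, 820]

40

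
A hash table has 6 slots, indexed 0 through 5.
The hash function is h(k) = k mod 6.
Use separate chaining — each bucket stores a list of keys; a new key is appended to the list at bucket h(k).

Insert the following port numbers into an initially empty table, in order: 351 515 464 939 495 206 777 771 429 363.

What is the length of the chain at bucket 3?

7

351 -> bucket 3
515 -> bucket 5
464 -> bucket 2
939 -> bucket 3 (collision)
495 -> bucket 3 (collision)
206 -> bucket 2 (collision)
777 -> bucket 3 (collision)
771 -> bucket 3 (collision)
429 -> bucket 3 (collision)
363 -> bucket 3 (collision)
Final buckets:
0: _
1: _
2: 464 -> 206
3: 351 -> 939 -> 495 -> 777 -> 771 -> 429 -> 363
4: _
5: 515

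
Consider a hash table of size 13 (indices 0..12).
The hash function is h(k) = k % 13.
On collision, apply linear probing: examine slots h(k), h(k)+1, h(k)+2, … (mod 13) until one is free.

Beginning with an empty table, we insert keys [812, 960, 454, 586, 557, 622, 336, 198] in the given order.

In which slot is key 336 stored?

812: h=6 -> slot 6
960: h=11 -> slot 11
454: h=12 -> slot 12
586: h=1 -> slot 1
557: h=11, probe 11,12,0 -> slot 0
622: h=11, probe 11,12,0,1,2 -> slot 2
336: h=11, probe 11,12,0,1,2,3 -> slot 3
198: h=3, probe 3,4 -> slot 4
Table: [557, 586, 622, 336, 198, —, 812, —, —, —, —, 960, 454]

3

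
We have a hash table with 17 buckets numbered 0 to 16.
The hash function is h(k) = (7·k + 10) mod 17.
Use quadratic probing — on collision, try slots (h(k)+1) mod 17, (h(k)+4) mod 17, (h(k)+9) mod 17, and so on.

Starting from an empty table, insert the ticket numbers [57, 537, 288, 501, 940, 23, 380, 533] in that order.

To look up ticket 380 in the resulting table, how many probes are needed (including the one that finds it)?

3

57: h=1 => slot 1
537: h=12 => slot 12
288: h=3 => slot 3
501: h=15 => slot 15
940: h=11 => slot 11
23: h=1, probe 1,2 => slot 2
380: h=1, probe 1,2,5 => slot 5
533: h=1, probe 1,2,5,10 => slot 10
Table: [_, 57, 23, 288, _, 380, _, _, _, _, 533, 940, 537, _, _, 501, _]
Lookup 380: h=1, probe 1,2,5 → found at 5.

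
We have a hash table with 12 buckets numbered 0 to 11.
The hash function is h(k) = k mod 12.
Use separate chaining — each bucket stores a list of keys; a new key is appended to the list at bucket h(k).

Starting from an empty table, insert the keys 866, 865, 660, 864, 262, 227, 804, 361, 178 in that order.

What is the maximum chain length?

866 -> bucket 2
865 -> bucket 1
660 -> bucket 0
864 -> bucket 0 (collision)
262 -> bucket 10
227 -> bucket 11
804 -> bucket 0 (collision)
361 -> bucket 1 (collision)
178 -> bucket 10 (collision)
Final buckets:
0: 660 -> 864 -> 804
1: 865 -> 361
2: 866
3: .
4: .
5: .
6: .
7: .
8: .
9: .
10: 262 -> 178
11: 227

3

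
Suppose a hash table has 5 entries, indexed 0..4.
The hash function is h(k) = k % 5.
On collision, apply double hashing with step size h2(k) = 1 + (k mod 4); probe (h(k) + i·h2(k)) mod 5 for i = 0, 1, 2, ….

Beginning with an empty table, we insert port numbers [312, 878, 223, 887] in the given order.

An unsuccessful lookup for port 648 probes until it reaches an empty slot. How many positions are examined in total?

2

312: h=2 => slot 2
878: h=3 => slot 3
223: h=3, h2=4, probe 3,2,1 => slot 1
887: h=2, h2=4, probe 2,1,0 => slot 0
Table: [887, 223, 312, 878, _]
Lookup 648: h=3, h2=1, probe 3,4 → slot 4 empty, not found.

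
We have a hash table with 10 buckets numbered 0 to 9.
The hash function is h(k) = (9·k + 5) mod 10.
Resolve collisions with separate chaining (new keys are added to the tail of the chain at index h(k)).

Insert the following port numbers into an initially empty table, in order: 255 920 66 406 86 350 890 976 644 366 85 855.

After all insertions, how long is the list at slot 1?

1

255 -> bucket 0
920 -> bucket 5
66 -> bucket 9
406 -> bucket 9 (collision)
86 -> bucket 9 (collision)
350 -> bucket 5 (collision)
890 -> bucket 5 (collision)
976 -> bucket 9 (collision)
644 -> bucket 1
366 -> bucket 9 (collision)
85 -> bucket 0 (collision)
855 -> bucket 0 (collision)
Final buckets:
0: 255 -> 85 -> 855
1: 644
2: —
3: —
4: —
5: 920 -> 350 -> 890
6: —
7: —
8: —
9: 66 -> 406 -> 86 -> 976 -> 366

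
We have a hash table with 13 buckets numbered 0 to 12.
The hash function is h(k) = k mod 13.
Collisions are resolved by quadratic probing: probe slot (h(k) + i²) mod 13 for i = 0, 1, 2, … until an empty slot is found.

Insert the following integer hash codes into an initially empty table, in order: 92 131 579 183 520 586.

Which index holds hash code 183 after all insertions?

5

Insert 92: h=1, slot 1 empty => index 1.
Insert 131: h=1, slot 1 occupied => index 2.
Insert 579: h=7, slot 7 empty => index 7.
Insert 183: h=1, slots 1,2 occupied => index 5.
Insert 520: h=0, slot 0 empty => index 0.
Insert 586: h=1, slots 1,2,5 occupied => index 10.
Table: [520, 92, 131, —, —, 183, —, 579, —, —, 586, —, —]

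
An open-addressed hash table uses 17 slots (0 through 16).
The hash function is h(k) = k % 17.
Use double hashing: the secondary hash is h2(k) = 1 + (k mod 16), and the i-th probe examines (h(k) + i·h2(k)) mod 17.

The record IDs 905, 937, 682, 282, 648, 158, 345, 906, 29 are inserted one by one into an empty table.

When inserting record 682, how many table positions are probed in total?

905: h=4 -> slot 4
937: h=2 -> slot 2
682: h=2, h2=11, probe 2,13 -> slot 13
282: h=10 -> slot 10
648: h=2, h2=9, probe 2,11 -> slot 11
158: h=5 -> slot 5
345: h=5, h2=10, probe 5,15 -> slot 15
906: h=5, h2=11, probe 5,16 -> slot 16
29: h=12 -> slot 12
Table: [_, _, 937, _, 905, 158, _, _, _, _, 282, 648, 29, 682, _, 345, 906]

2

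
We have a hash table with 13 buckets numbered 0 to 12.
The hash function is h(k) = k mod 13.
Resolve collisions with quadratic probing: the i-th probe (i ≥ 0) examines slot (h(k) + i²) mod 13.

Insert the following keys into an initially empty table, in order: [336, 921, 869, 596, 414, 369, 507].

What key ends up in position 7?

Insert 336: h=11, slot 11 empty -> index 11.
Insert 921: h=11, slot 11 occupied -> index 12.
Insert 869: h=11, slots 11,12 occupied -> index 2.
Insert 596: h=11, slots 11,12,2 occupied -> index 7.
Insert 414: h=11, slots 11,12,2,7 occupied -> index 1.
Insert 369: h=5, slot 5 empty -> index 5.
Insert 507: h=0, slot 0 empty -> index 0.
Table: [507, 414, 869, ∅, ∅, 369, ∅, 596, ∅, ∅, ∅, 336, 921]

596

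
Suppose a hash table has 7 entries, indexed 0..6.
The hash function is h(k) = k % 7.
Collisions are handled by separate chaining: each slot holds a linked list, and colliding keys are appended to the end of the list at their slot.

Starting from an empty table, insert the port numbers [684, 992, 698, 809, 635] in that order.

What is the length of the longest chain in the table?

4

Insert 684: h=5, bucket 5 empty -> new chain.
Insert 992: h=5, bucket 5 nonempty -> append to chain.
Insert 698: h=5, bucket 5 nonempty -> append to chain.
Insert 809: h=4, bucket 4 empty -> new chain.
Insert 635: h=5, bucket 5 nonempty -> append to chain.
Final buckets:
0: —
1: —
2: —
3: —
4: 809
5: 684 -> 992 -> 698 -> 635
6: —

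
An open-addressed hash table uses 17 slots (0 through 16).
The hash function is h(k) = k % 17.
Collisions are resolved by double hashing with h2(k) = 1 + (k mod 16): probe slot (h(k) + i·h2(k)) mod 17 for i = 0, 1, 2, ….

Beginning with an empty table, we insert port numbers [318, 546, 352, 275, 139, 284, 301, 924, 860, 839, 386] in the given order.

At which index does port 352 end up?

318: h=12 → slot 12
546: h=2 → slot 2
352: h=12, h2=1, probe 12,13 → slot 13
275: h=3 → slot 3
139: h=3, h2=12, probe 3,15 → slot 15
284: h=12, h2=13, probe 12,8 → slot 8
301: h=12, h2=14, probe 12,9 → slot 9
924: h=6 → slot 6
860: h=10 → slot 10
839: h=6, h2=8, probe 6,14 → slot 14
386: h=12, h2=3, probe 12,15,1 → slot 1
Table: [—, 386, 546, 275, —, —, 924, —, 284, 301, 860, —, 318, 352, 839, 139, —]

13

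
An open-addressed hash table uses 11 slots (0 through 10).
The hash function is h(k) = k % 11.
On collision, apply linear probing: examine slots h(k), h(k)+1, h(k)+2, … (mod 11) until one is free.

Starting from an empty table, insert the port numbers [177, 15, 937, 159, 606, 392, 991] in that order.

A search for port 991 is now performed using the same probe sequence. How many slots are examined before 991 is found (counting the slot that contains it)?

177: h=1 => slot 1
15: h=4 => slot 4
937: h=2 => slot 2
159: h=5 => slot 5
606: h=1, probe 1,2,3 => slot 3
392: h=7 => slot 7
991: h=1, probe 1,2,3,4,5,6 => slot 6
Table: [_, 177, 937, 606, 15, 159, 991, 392, _, _, _]
Lookup 991: h=1, probe 1,2,3,4,5,6 → found at 6.

6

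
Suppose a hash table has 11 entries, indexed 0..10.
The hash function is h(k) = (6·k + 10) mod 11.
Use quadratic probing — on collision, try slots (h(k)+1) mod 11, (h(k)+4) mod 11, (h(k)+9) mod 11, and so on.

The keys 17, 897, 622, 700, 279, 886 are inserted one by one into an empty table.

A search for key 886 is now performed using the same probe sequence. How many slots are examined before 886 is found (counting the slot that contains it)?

17 hashes to 2; slot 2 is free -> place at 2.
897 hashes to 2; 2 taken -> place at 3.
622 hashes to 2; 2,3 taken -> place at 6.
700 hashes to 8; slot 8 is free -> place at 8.
279 hashes to 1; slot 1 is free -> place at 1.
886 hashes to 2; 2,3,6 taken -> place at 0.
Table: [886, 279, 17, 897, ∅, ∅, 622, ∅, 700, ∅, ∅]
Lookup 886: h=2, probe 2,3,6,0 → found at 0.

4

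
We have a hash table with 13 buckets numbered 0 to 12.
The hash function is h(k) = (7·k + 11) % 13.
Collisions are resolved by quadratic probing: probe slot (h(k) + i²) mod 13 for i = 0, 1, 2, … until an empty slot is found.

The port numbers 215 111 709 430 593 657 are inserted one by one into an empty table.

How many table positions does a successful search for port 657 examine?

215: h=8 → slot 8
111: h=8, probe 8,9 → slot 9
709: h=8, probe 8,9,12 → slot 12
430: h=5 → slot 5
593: h=2 → slot 2
657: h=8, probe 8,9,12,4 → slot 4
Table: [-, -, 593, -, 657, 430, -, -, 215, 111, -, -, 709]
Lookup 657: h=8, probe 8,9,12,4 → found at 4.

4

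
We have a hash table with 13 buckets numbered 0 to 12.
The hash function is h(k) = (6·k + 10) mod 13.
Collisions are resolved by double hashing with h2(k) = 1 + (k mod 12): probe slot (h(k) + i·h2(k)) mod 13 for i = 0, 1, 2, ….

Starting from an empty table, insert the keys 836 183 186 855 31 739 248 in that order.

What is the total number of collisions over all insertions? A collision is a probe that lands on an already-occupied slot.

2

Insert 836: h=8, slot 8 empty -> index 8.
Insert 183: h=3, slot 3 empty -> index 3.
Insert 186: h=8, h2=7, slot 8 occupied -> index 2.
Insert 855: h=5, slot 5 empty -> index 5.
Insert 31: h=1, slot 1 empty -> index 1.
Insert 739: h=11, slot 11 empty -> index 11.
Insert 248: h=3, h2=9, slot 3 occupied -> index 12.
Table: [_, 31, 186, 183, _, 855, _, _, 836, _, _, 739, 248]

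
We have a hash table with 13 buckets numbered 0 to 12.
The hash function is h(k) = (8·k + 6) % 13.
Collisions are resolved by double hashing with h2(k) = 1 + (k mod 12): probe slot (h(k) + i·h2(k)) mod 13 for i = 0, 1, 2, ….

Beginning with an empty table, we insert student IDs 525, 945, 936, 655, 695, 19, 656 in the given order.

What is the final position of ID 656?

11

525: h=7 => slot 7
945: h=0 => slot 0
936: h=6 => slot 6
655: h=7, h2=8, probe 7,2 => slot 2
695: h=2, h2=12, probe 2,1 => slot 1
19: h=2, h2=8, probe 2,10 => slot 10
656: h=2, h2=9, probe 2,11 => slot 11
Table: [945, 695, 655, ., ., ., 936, 525, ., ., 19, 656, .]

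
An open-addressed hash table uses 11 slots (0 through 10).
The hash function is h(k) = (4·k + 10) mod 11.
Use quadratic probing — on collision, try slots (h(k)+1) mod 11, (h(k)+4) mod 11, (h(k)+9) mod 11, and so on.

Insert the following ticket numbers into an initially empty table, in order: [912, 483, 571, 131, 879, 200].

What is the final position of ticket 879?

0

912 hashes to 6; slot 6 is free → place at 6.
483 hashes to 6; 6 taken → place at 7.
571 hashes to 6; 6,7 taken → place at 10.
131 hashes to 6; 6,7,10 taken → place at 4.
879 hashes to 6; 6,7,10,4 taken → place at 0.
200 hashes to 7; 7 taken → place at 8.
Table: [879, —, —, —, 131, —, 912, 483, 200, —, 571]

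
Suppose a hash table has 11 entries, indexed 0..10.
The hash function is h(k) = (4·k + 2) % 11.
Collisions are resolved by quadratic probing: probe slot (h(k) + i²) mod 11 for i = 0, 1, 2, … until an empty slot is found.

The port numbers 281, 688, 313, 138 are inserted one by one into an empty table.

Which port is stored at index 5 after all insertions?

Insert 281: h=4, slot 4 empty => index 4.
Insert 688: h=4, slot 4 occupied => index 5.
Insert 313: h=0, slot 0 empty => index 0.
Insert 138: h=4, slots 4,5 occupied => index 8.
Table: [313, -, -, -, 281, 688, -, -, 138, -, -]

688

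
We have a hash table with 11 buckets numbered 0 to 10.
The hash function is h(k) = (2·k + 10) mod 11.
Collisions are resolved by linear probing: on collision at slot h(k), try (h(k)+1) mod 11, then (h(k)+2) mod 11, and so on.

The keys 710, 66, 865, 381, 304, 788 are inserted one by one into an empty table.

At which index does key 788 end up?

5

710 hashes to 0; slot 0 is free => place at 0.
66 hashes to 10; slot 10 is free => place at 10.
865 hashes to 2; slot 2 is free => place at 2.
381 hashes to 2; 2 taken => place at 3.
304 hashes to 2; 2,3 taken => place at 4.
788 hashes to 2; 2,3,4 taken => place at 5.
Table: [710, -, 865, 381, 304, 788, -, -, -, -, 66]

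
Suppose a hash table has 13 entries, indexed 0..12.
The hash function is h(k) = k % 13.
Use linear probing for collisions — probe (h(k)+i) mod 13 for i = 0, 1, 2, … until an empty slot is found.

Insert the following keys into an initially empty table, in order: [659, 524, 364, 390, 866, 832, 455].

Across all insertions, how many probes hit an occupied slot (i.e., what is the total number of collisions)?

659: h=9 -> slot 9
524: h=4 -> slot 4
364: h=0 -> slot 0
390: h=0, probe 0,1 -> slot 1
866: h=8 -> slot 8
832: h=0, probe 0,1,2 -> slot 2
455: h=0, probe 0,1,2,3 -> slot 3
Table: [364, 390, 832, 455, 524, —, —, —, 866, 659, —, —, —]

6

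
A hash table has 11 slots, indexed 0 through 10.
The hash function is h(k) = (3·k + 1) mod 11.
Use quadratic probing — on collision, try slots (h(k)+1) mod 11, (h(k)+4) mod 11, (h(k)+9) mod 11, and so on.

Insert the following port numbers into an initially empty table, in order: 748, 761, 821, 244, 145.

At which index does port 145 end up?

748: h=1 → slot 1
761: h=7 → slot 7
821: h=0 → slot 0
244: h=7, probe 7,8 → slot 8
145: h=7, probe 7,8,0,5 → slot 5
Table: [821, 748, _, _, _, 145, _, 761, 244, _, _]

5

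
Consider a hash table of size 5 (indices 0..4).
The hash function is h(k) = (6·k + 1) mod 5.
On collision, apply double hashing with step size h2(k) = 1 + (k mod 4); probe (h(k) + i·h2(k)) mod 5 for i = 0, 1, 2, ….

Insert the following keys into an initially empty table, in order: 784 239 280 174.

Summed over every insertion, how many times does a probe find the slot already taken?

Insert 784: h=0, slot 0 empty => index 0.
Insert 239: h=0, h2=4, slot 0 occupied => index 4.
Insert 280: h=1, slot 1 empty => index 1.
Insert 174: h=0, h2=3, slot 0 occupied => index 3.
Table: [784, 280, ∅, 174, 239]

2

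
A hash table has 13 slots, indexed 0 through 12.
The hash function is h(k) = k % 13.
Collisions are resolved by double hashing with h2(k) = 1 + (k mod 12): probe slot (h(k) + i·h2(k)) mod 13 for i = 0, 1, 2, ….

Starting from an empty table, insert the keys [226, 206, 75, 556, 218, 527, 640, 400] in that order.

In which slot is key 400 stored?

12

226 hashes to 5; slot 5 is free => place at 5.
206 hashes to 11; slot 11 is free => place at 11.
75 hashes to 10; slot 10 is free => place at 10.
556 hashes to 10, h2=5; 10 taken => place at 2.
218 hashes to 10, h2=3; 10 taken => place at 0.
527 hashes to 7; slot 7 is free => place at 7.
640 hashes to 3; slot 3 is free => place at 3.
400 hashes to 10, h2=5; 10,2,7 taken => place at 12.
Table: [218, -, 556, 640, -, 226, -, 527, -, -, 75, 206, 400]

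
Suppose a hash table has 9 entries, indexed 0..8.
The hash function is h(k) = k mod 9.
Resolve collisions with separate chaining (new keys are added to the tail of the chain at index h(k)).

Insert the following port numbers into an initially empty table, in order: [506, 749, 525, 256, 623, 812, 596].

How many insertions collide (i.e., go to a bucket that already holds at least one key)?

4

506 -> bucket 2
749 -> bucket 2 (collision)
525 -> bucket 3
256 -> bucket 4
623 -> bucket 2 (collision)
812 -> bucket 2 (collision)
596 -> bucket 2 (collision)
Final buckets:
0: .
1: .
2: 506 -> 749 -> 623 -> 812 -> 596
3: 525
4: 256
5: .
6: .
7: .
8: .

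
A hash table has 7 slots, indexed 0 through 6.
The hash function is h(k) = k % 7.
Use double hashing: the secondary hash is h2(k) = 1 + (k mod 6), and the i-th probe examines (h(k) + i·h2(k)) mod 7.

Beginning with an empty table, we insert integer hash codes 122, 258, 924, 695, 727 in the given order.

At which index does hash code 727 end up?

1

122 hashes to 3; slot 3 is free -> place at 3.
258 hashes to 6; slot 6 is free -> place at 6.
924 hashes to 0; slot 0 is free -> place at 0.
695 hashes to 2; slot 2 is free -> place at 2.
727 hashes to 6, h2=2; 6 taken -> place at 1.
Table: [924, 727, 695, 122, _, _, 258]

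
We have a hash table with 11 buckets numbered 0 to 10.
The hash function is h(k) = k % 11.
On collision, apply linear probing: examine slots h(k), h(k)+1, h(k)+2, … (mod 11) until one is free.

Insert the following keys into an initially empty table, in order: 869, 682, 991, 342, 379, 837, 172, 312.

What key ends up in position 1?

682

869 hashes to 0; slot 0 is free => place at 0.
682 hashes to 0; 0 taken => place at 1.
991 hashes to 1; 1 taken => place at 2.
342 hashes to 1; 1,2 taken => place at 3.
379 hashes to 5; slot 5 is free => place at 5.
837 hashes to 1; 1,2,3 taken => place at 4.
172 hashes to 7; slot 7 is free => place at 7.
312 hashes to 4; 4,5 taken => place at 6.
Table: [869, 682, 991, 342, 837, 379, 312, 172, —, —, —]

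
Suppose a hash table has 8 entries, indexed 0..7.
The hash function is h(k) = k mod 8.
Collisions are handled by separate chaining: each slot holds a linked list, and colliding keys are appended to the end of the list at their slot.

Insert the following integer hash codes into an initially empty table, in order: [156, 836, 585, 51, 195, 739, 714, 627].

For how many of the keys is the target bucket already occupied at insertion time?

4

156 -> bucket 4
836 -> bucket 4 (collision)
585 -> bucket 1
51 -> bucket 3
195 -> bucket 3 (collision)
739 -> bucket 3 (collision)
714 -> bucket 2
627 -> bucket 3 (collision)
Final buckets:
0: ∅
1: 585
2: 714
3: 51 -> 195 -> 739 -> 627
4: 156 -> 836
5: ∅
6: ∅
7: ∅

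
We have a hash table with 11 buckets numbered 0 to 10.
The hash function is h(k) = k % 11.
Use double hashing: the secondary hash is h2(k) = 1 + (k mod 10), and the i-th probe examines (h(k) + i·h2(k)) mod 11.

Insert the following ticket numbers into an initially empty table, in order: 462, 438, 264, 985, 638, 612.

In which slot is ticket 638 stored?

462 hashes to 0; slot 0 is free -> place at 0.
438 hashes to 9; slot 9 is free -> place at 9.
264 hashes to 0, h2=5; 0 taken -> place at 5.
985 hashes to 6; slot 6 is free -> place at 6.
638 hashes to 0, h2=9; 0,9 taken -> place at 7.
612 hashes to 7, h2=3; 7 taken -> place at 10.
Table: [462, -, -, -, -, 264, 985, 638, -, 438, 612]

7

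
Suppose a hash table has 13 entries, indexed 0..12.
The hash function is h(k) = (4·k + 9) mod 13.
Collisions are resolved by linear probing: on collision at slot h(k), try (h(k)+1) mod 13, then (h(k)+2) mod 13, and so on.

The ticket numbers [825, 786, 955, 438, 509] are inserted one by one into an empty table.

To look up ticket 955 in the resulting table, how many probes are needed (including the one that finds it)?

3

825: h=7 => slot 7
786: h=7, probe 7,8 => slot 8
955: h=7, probe 7,8,9 => slot 9
438: h=6 => slot 6
509: h=4 => slot 4
Table: [—, —, —, —, 509, —, 438, 825, 786, 955, —, —, —]
Lookup 955: h=7, probe 7,8,9 → found at 9.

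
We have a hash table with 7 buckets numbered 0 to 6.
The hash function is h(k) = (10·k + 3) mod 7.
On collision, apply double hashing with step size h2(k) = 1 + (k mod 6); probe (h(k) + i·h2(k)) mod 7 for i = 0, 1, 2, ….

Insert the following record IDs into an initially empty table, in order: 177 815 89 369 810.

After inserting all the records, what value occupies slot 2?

177

177 hashes to 2; slot 2 is free => place at 2.
815 hashes to 5; slot 5 is free => place at 5.
89 hashes to 4; slot 4 is free => place at 4.
369 hashes to 4, h2=4; 4 taken => place at 1.
810 hashes to 4, h2=1; 4,5 taken => place at 6.
Table: [-, 369, 177, -, 89, 815, 810]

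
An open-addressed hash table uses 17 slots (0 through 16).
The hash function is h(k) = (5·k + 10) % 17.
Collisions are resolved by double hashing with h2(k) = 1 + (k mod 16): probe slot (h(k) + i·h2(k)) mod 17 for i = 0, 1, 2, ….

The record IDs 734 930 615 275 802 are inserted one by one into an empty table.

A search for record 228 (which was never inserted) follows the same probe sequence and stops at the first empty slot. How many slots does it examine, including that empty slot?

734: h=8 -> slot 8
930: h=2 -> slot 2
615: h=8, h2=8, probe 8,16 -> slot 16
275: h=8, h2=4, probe 8,12 -> slot 12
802: h=8, h2=3, probe 8,11 -> slot 11
Table: [., ., 930, ., ., ., ., ., 734, ., ., 802, 275, ., ., ., 615]
Lookup 228: h=11, h2=5, probe 11,16,4 → slot 4 empty, not found.

3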